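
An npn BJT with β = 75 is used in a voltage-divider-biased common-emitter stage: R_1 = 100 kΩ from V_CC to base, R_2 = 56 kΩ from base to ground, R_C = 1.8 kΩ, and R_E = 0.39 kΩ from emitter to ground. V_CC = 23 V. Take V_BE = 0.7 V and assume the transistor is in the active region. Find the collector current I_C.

Thevenize the base divider: V_Th = V_CC·R_2/(R_1+R_2) = 23×56/156 = 8.26 V, R_Th = R_1‖R_2 = 35.9 kΩ.
Base-emitter loop: V_Th = I_B·R_Th + V_BE + (β+1)I_B·R_E, so I_B = (8.26 − 0.7) / (35.9 + 76×0.39) = 0.115 mA.
I_C = β·I_B = 75×0.115 = 8.65 mA, and I_E = (β+1)I_B = 8.76 mA.
V_CE = V_CC − I_C·R_C − I_E·R_E = 23 − 8.65×1.8 − 8.76×0.39 = 4.02 V.
V_CE = 4.02 V > 0.2 V confirms active-region operation.

I_C ≈ 8.6 mA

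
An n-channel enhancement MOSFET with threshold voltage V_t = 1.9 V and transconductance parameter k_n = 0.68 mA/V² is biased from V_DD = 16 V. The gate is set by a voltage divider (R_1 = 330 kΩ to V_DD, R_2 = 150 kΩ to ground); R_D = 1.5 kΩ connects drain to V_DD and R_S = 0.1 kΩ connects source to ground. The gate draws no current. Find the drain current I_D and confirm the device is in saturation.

I_D ≈ 2.7 mA

V_G = V_DD·R_2/(R_1+R_2) = 16×150/480 = 5 V.
Assume saturation: I_D = (k_n/2)(V_GS − V_t)² with V_GS = V_G − I_D·R_S = 5 − 0.1·I_D.
Substituting gives 0.0034·I_D² − 1.21·I_D + 3.27 = 0, with roots I_D = 2.72 or 353 mA.
The root I_D = 353 mA gives V_GS = -30.3 V ≤ V_t, so take I_D = 2.72 mA.
Then V_GS = 4.73 V and V_DS = V_DD − I_D(R_D+R_S) = 16 − 2.72×1.6 = 11.6 V.
Saturation requires V_DS ≥ V_GS − V_t = 2.83 V; 11.6 ≥ 2.83 ✓.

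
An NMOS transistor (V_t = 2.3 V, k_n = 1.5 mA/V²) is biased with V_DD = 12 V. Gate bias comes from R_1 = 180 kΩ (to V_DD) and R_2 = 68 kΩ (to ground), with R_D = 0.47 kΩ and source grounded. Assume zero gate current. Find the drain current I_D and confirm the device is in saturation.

V_G = V_DD·R_2/(R_1+R_2) = 12×68/248 = 3.29 V. With the source grounded, V_GS = V_G = 3.29 V.
Assume saturation: I_D = (k_n/2)(V_GS − V_t)² = (1.5/2)×(3.29 − 2.3)² = 0.75×0.99² = 0.736 mA.
V_DS = V_DD − I_D·R_D = 12 − 0.736×0.47 = 11.7 V.
Saturation requires V_DS ≥ V_GS − V_t = 0.99 V; 11.7 ≥ 0.99 ✓.

I_D ≈ 0.74 mA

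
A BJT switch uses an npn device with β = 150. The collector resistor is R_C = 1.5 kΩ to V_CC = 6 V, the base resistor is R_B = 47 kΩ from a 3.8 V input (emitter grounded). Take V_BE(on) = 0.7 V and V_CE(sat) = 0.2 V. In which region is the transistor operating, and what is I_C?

Assume active: I_B = (3.8 − 0.7)/47 = 0.066 mA, giving I_C = β·I_B = 9.89 mA.
But then V_CE = 6 − 9.89×1.5 = -8.84 V < V_CE(sat) = 0.2 V — impossible in the active region.
So the transistor is saturated. With V_CE = 0.2 V, I_C = (V_CC − 0.2)/R_C = 5.8/1.5 = 3.87 mA.
Check: β·I_B = 9.89 mA > I_C = 3.87 mA, confirming saturation.

saturation; I_C ≈ 3.9 mA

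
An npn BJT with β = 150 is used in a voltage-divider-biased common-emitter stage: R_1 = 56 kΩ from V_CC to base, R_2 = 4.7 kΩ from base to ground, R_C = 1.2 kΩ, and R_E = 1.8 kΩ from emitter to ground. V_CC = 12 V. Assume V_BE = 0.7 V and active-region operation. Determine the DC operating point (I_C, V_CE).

Thevenize the base divider: V_Th = V_CC·R_2/(R_1+R_2) = 12×4.7/60.7 = 0.929 V, R_Th = R_1‖R_2 = 4.34 kΩ.
Base-emitter loop: V_Th = I_B·R_Th + V_BE + (β+1)I_B·R_E, so I_B = (0.929 − 0.7) / (4.34 + 151×1.8) = 0.00083 mA.
I_C = β·I_B = 150×0.00083 = 0.124 mA, and I_E = (β+1)I_B = 0.125 mA.
V_CE = V_CC − I_C·R_C − I_E·R_E = 12 − 0.124×1.2 − 0.125×1.8 = 11.6 V.
V_CE = 11.6 V > 0.2 V confirms active-region operation.

I_C ≈ 0.12 mA, V_CE ≈ 12 V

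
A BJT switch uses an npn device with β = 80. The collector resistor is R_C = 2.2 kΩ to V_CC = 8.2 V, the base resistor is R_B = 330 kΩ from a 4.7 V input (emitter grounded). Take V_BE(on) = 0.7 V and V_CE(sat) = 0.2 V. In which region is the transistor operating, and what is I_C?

active; I_C ≈ 0.97 mA

Assume active. Base-emitter loop: I_B = (V_BB − V_BE)/R_B = (4.7 − 0.7)/330 = 0.0121 mA.
I_C = β·I_B = 80×0.0121 = 0.97 mA.
V_CE = V_CC − I_C·R_C = 8.2 − 0.97×2.2 = 6.07 V > V_CE(sat), so the active-region assumption holds.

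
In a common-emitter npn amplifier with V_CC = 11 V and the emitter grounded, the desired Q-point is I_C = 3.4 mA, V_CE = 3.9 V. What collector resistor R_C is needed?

Collector loop: V_CC = I_C·R_C + V_CE.
R_C = (V_CC − V_CE)/I_C = (11 − 3.9)/3.4 = 2.09 kΩ.

R_C ≈ 2.1 kΩ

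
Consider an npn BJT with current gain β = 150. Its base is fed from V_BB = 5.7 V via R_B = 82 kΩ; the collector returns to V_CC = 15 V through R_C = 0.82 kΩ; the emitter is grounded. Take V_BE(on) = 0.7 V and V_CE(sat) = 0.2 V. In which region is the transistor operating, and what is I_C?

active; I_C ≈ 9.1 mA

Assume active. Base-emitter loop: I_B = (V_BB − V_BE)/R_B = (5.7 − 0.7)/82 = 0.061 mA.
I_C = β·I_B = 150×0.061 = 9.15 mA.
V_CE = V_CC − I_C·R_C = 15 − 9.15×0.82 = 7.5 V > V_CE(sat), so the active-region assumption holds.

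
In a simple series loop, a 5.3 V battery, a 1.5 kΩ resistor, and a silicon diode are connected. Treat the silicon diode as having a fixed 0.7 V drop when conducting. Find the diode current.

I ≈ 3.1 mA

KVL around the loop: 5.3 = V_D + I·R = 0.7 + I × 1.5 kΩ.
So I = (5.3 − 0.7) / 1.5 kΩ = 4.6 / 1.5 = 3.07 mA.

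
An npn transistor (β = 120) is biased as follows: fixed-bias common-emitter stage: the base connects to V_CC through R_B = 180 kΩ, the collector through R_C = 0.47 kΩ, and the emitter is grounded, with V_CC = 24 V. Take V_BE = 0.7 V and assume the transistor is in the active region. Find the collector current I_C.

I_C ≈ 16 mA

Base loop: V_CC = I_B·R_B + V_BE, so I_B = (24 − 0.7)/180 kΩ = 0.129 mA.
In the active region I_C = β·I_B = 120 × 0.129 = 15.5 mA.
Collector loop: V_CE = V_CC − I_C·R_C = 24 − 15.5×0.47 = 16.7 V.
Since V_CE = 16.7 V > V_CE(sat) ≈ 0.2 V, the transistor is in the active region as assumed.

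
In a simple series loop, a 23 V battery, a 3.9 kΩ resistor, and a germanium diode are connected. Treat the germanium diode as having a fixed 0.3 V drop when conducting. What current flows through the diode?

KVL around the loop: 23 = V_D + I·R = 0.3 + I × 3.9 kΩ.
So I = (23 − 0.3) / 3.9 kΩ = 22.7 / 3.9 = 5.82 mA.

I ≈ 5.8 mA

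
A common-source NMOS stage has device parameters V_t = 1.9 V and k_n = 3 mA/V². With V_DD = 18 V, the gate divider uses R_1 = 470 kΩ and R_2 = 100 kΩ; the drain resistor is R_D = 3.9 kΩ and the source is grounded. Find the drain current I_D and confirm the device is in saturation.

I_D ≈ 2.4 mA

V_G = V_DD·R_2/(R_1+R_2) = 18×100/570 = 3.16 V. With the source grounded, V_GS = V_G = 3.16 V.
Assume saturation: I_D = (k_n/2)(V_GS − V_t)² = (3/2)×(3.16 − 1.9)² = 1.5×1.26² = 2.37 mA.
V_DS = V_DD − I_D·R_D = 18 − 2.37×3.9 = 8.74 V.
Saturation requires V_DS ≥ V_GS − V_t = 1.26 V; 8.74 ≥ 1.26 ✓.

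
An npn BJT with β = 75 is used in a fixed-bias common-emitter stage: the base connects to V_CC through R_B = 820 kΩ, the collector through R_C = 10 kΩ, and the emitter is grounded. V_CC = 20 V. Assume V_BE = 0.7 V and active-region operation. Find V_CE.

Base loop: V_CC = I_B·R_B + V_BE, so I_B = (20 − 0.7)/820 kΩ = 0.0235 mA.
In the active region I_C = β·I_B = 75 × 0.0235 = 1.77 mA.
Collector loop: V_CE = V_CC − I_C·R_C = 20 − 1.77×10 = 2.35 V.
Since V_CE = 2.35 V > V_CE(sat) ≈ 0.2 V, the transistor is in the active region as assumed.

V_CE ≈ 2.3 V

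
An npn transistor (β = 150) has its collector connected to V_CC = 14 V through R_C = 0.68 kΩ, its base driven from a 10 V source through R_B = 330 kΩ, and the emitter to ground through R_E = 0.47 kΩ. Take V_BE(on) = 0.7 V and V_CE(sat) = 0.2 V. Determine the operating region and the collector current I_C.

Assume active. Base-emitter loop: I_B = (V_BB − V_BE)/(R_B + (β+1)R_E) = (10 − 0.7)/(330 + 151×0.47) = 0.0232 mA.
I_C = β·I_B = 150×0.0232 = 3.48 mA.
V_CE = V_CC − I_C·R_C − I_E·R_E = 14 − 3.48×0.68 − 3.5×0.47 = 9.99 V > V_CE(sat), so the active-region assumption holds.

active; I_C ≈ 3.5 mA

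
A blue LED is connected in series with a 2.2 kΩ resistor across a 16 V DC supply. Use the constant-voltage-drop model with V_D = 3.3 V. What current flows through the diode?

I ≈ 5.8 mA

KVL around the loop: 16 = V_D + I·R = 3.3 + I × 2.2 kΩ.
So I = (16 − 3.3) / 2.2 kΩ = 12.7 / 2.2 = 5.77 mA.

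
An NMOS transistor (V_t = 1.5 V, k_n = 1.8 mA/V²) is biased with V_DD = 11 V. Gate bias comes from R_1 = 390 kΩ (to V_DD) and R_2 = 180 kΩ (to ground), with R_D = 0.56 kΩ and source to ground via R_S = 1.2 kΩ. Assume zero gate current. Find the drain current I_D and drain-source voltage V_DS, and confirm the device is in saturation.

V_G = V_DD·R_2/(R_1+R_2) = 11×180/570 = 3.47 V.
Assume saturation: I_D = (k_n/2)(V_GS − V_t)² with V_GS = V_G − I_D·R_S = 3.47 − 1.2·I_D.
Substituting gives 1.3·I_D² − 5.26·I_D + 3.51 = 0, with roots I_D = 0.84 or 3.22 mA.
The root I_D = 3.22 mA gives V_GS = -0.392 V ≤ V_t, so take I_D = 0.84 mA.
Then V_GS = 2.47 V and V_DS = V_DD − I_D(R_D+R_S) = 11 − 0.84×1.76 = 9.52 V.
Saturation requires V_DS ≥ V_GS − V_t = 0.966 V; 9.52 ≥ 0.966 ✓.

I_D ≈ 0.84 mA, V_DS ≈ 9.5 V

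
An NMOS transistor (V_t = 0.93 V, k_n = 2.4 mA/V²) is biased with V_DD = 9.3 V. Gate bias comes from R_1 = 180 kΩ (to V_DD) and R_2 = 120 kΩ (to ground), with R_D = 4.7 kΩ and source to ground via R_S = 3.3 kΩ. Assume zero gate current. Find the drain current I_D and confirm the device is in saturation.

I_D ≈ 0.63 mA

V_G = V_DD·R_2/(R_1+R_2) = 9.3×120/300 = 3.72 V.
Assume saturation: I_D = (k_n/2)(V_GS − V_t)² with V_GS = V_G − I_D·R_S = 3.72 − 3.3·I_D.
Substituting gives 13.1·I_D² − 23.1·I_D + 9.34 = 0, with roots I_D = 0.626 or 1.14 mA.
The root I_D = 1.14 mA gives V_GS = -0.0451 V ≤ V_t, so take I_D = 0.626 mA.
Then V_GS = 1.65 V and V_DS = V_DD − I_D(R_D+R_S) = 9.3 − 0.626×8 = 4.29 V.
Saturation requires V_DS ≥ V_GS − V_t = 0.723 V; 4.29 ≥ 0.723 ✓.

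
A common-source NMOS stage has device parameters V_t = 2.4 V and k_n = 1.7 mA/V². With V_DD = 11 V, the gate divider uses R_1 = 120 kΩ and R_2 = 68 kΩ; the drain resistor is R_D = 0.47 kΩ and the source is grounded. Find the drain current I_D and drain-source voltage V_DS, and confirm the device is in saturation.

I_D ≈ 2.1 mA, V_DS ≈ 10 V

V_G = V_DD·R_2/(R_1+R_2) = 11×68/188 = 3.98 V. With the source grounded, V_GS = V_G = 3.98 V.
Assume saturation: I_D = (k_n/2)(V_GS − V_t)² = (1.7/2)×(3.98 − 2.4)² = 0.85×1.58² = 2.12 mA.
V_DS = V_DD − I_D·R_D = 11 − 2.12×0.47 = 10 V.
Saturation requires V_DS ≥ V_GS − V_t = 1.58 V; 10 ≥ 1.58 ✓.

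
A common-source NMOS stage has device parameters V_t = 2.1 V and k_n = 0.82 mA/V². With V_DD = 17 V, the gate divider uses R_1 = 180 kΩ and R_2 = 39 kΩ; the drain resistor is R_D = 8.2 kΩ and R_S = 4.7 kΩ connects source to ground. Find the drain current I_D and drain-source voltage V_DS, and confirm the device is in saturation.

V_G = V_DD·R_2/(R_1+R_2) = 17×39/219 = 3.03 V.
Assume saturation: I_D = (k_n/2)(V_GS − V_t)² with V_GS = V_G − I_D·R_S = 3.03 − 4.7·I_D.
Substituting gives 9.06·I_D² − 4.57·I_D + 0.353 = 0, with roots I_D = 0.0949 or 0.41 mA.
The root I_D = 0.41 mA gives V_GS = 1.1 V ≤ V_t, so take I_D = 0.0949 mA.
Then V_GS = 2.58 V and V_DS = V_DD − I_D(R_D+R_S) = 17 − 0.0949×12.9 = 15.8 V.
Saturation requires V_DS ≥ V_GS − V_t = 0.481 V; 15.8 ≥ 0.481 ✓.

I_D ≈ 0.095 mA, V_DS ≈ 16 V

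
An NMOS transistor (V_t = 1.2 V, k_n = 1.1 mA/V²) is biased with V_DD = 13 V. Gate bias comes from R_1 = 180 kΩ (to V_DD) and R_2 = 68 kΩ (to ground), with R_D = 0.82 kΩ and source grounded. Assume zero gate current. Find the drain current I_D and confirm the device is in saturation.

I_D ≈ 3.1 mA

V_G = V_DD·R_2/(R_1+R_2) = 13×68/248 = 3.56 V. With the source grounded, V_GS = V_G = 3.56 V.
Assume saturation: I_D = (k_n/2)(V_GS − V_t)² = (1.1/2)×(3.56 − 1.2)² = 0.55×2.36² = 3.08 mA.
V_DS = V_DD − I_D·R_D = 13 − 3.08×0.82 = 10.5 V.
Saturation requires V_DS ≥ V_GS − V_t = 2.36 V; 10.5 ≥ 2.36 ✓.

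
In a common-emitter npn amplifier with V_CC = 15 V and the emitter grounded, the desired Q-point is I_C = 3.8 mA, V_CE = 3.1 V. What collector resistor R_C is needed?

Collector loop: V_CC = I_C·R_C + V_CE.
R_C = (V_CC − V_CE)/I_C = (15 − 3.1)/3.8 = 3.13 kΩ.

R_C ≈ 3.1 kΩ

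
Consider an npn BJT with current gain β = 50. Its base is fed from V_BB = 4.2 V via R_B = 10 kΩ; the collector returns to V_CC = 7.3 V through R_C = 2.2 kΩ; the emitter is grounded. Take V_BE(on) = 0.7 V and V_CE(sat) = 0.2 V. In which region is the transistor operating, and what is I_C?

Assume active: I_B = (4.2 − 0.7)/10 = 0.35 mA, giving I_C = β·I_B = 17.5 mA.
But then V_CE = 7.3 − 17.5×2.2 = -31.2 V < V_CE(sat) = 0.2 V — impossible in the active region.
So the transistor is saturated. With V_CE = 0.2 V, I_C = (V_CC − 0.2)/R_C = 7.1/2.2 = 3.23 mA.
Check: β·I_B = 17.5 mA > I_C = 3.23 mA, confirming saturation.

saturation; I_C ≈ 3.2 mA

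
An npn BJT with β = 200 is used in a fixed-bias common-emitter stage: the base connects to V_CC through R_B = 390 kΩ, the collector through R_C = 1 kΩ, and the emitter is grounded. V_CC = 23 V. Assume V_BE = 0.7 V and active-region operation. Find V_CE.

Base loop: V_CC = I_B·R_B + V_BE, so I_B = (23 − 0.7)/390 kΩ = 0.0572 mA.
In the active region I_C = β·I_B = 200 × 0.0572 = 11.4 mA.
Collector loop: V_CE = V_CC − I_C·R_C = 23 − 11.4×1 = 11.6 V.
Since V_CE = 11.6 V > V_CE(sat) ≈ 0.2 V, the transistor is in the active region as assumed.

V_CE ≈ 12 V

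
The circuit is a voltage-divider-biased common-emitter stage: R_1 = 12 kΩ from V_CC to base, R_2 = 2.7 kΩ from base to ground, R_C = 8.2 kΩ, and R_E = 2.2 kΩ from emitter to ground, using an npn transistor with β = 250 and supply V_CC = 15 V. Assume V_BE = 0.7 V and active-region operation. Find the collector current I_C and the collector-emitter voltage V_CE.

I_C ≈ 0.93 mA, V_CE ≈ 5.4 V

Thevenize the base divider: V_Th = V_CC·R_2/(R_1+R_2) = 15×2.7/14.7 = 2.76 V, R_Th = R_1‖R_2 = 2.2 kΩ.
Base-emitter loop: V_Th = I_B·R_Th + V_BE + (β+1)I_B·R_E, so I_B = (2.76 − 0.7) / (2.2 + 251×2.2) = 0.00371 mA.
I_C = β·I_B = 250×0.00371 = 0.927 mA, and I_E = (β+1)I_B = 0.93 mA.
V_CE = V_CC − I_C·R_C − I_E·R_E = 15 − 0.927×8.2 − 0.93×2.2 = 5.35 V.
V_CE = 5.35 V > 0.2 V confirms active-region operation.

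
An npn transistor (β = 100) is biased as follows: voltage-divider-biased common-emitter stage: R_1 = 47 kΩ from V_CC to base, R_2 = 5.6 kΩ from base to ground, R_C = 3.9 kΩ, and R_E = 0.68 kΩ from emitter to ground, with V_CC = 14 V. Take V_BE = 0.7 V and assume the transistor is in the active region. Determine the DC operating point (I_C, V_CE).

Thevenize the base divider: V_Th = V_CC·R_2/(R_1+R_2) = 14×5.6/52.6 = 1.49 V, R_Th = R_1‖R_2 = 5 kΩ.
Base-emitter loop: V_Th = I_B·R_Th + V_BE + (β+1)I_B·R_E, so I_B = (1.49 − 0.7) / (5 + 101×0.68) = 0.0107 mA.
I_C = β·I_B = 100×0.0107 = 1.07 mA, and I_E = (β+1)I_B = 1.08 mA.
V_CE = V_CC − I_C·R_C − I_E·R_E = 14 − 1.07×3.9 − 1.08×0.68 = 9.08 V.
V_CE = 9.08 V > 0.2 V confirms active-region operation.

I_C ≈ 1.1 mA, V_CE ≈ 9.1 V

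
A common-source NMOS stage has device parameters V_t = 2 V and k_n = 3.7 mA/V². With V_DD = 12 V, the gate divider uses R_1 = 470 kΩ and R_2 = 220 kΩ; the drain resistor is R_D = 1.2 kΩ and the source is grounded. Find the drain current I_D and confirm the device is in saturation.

I_D ≈ 6.2 mA

V_G = V_DD·R_2/(R_1+R_2) = 12×220/690 = 3.83 V. With the source grounded, V_GS = V_G = 3.83 V.
Assume saturation: I_D = (k_n/2)(V_GS − V_t)² = (3.7/2)×(3.83 − 2)² = 1.85×1.83² = 6.17 mA.
V_DS = V_DD − I_D·R_D = 12 − 6.17×1.2 = 4.6 V.
Saturation requires V_DS ≥ V_GS − V_t = 1.83 V; 4.6 ≥ 1.83 ✓.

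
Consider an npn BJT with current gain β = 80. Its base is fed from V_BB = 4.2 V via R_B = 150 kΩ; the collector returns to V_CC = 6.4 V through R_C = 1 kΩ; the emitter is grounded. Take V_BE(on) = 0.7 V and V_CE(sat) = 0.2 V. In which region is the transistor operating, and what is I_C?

active; I_C ≈ 1.9 mA

Assume active. Base-emitter loop: I_B = (V_BB − V_BE)/R_B = (4.2 − 0.7)/150 = 0.0233 mA.
I_C = β·I_B = 80×0.0233 = 1.87 mA.
V_CE = V_CC − I_C·R_C = 6.4 − 1.87×1 = 4.53 V > V_CE(sat), so the active-region assumption holds.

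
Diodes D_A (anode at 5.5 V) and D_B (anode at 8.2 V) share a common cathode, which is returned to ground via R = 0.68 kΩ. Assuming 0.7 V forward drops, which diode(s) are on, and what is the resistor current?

Only D_B conducts; I_R ≈ 11 mA

Assume both conduct. Then node N would need to be at both 5.5−0.7 = 4.8 V and 8.2−0.7 = 7.5 V, which is impossible.
Assume only D_B conducts: V_N = 8.2 − 0.7 = 7.5 V, so I_R = 7.5/0.68 = 11 mA.
Check D_A: its anode-to-cathode voltage is 5.5 − 7.5 = -2 V < 0.7 V, so it is off. The assumption is consistent.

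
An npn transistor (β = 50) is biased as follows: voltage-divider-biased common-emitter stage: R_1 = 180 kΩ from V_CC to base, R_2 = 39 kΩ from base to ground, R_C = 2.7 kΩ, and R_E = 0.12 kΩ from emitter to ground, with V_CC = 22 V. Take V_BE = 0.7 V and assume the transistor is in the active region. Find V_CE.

Thevenize the base divider: V_Th = V_CC·R_2/(R_1+R_2) = 22×39/219 = 3.92 V, R_Th = R_1‖R_2 = 32.1 kΩ.
Base-emitter loop: V_Th = I_B·R_Th + V_BE + (β+1)I_B·R_E, so I_B = (3.92 − 0.7) / (32.1 + 51×0.12) = 0.0843 mA.
I_C = β·I_B = 50×0.0843 = 4.21 mA, and I_E = (β+1)I_B = 4.3 mA.
V_CE = V_CC − I_C·R_C − I_E·R_E = 22 − 4.21×2.7 − 4.3×0.12 = 10.1 V.
V_CE = 10.1 V > 0.2 V confirms active-region operation.

V_CE ≈ 10 V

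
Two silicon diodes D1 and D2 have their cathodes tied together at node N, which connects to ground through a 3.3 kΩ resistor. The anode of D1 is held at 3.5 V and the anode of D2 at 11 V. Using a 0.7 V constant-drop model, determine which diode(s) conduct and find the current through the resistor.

Only D2 conducts; I_R ≈ 3.1 mA

Assume both conduct. Then node N would need to be at both 3.5−0.7 = 2.8 V and 11−0.7 = 10.3 V, which is impossible.
Assume only D2 conducts: V_N = 11 − 0.7 = 10.3 V, so I_R = 10.3/3.3 = 3.12 mA.
Check D1: its anode-to-cathode voltage is 3.5 − 10.3 = -6.8 V < 0.7 V, so it is off. The assumption is consistent.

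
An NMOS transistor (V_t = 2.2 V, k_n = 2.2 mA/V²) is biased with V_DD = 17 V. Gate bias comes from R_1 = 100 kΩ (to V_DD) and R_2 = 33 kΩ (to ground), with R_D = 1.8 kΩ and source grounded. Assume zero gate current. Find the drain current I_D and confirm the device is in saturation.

V_G = V_DD·R_2/(R_1+R_2) = 17×33/133 = 4.22 V. With the source grounded, V_GS = V_G = 4.22 V.
Assume saturation: I_D = (k_n/2)(V_GS − V_t)² = (2.2/2)×(4.22 − 2.2)² = 1.1×2.02² = 4.48 mA.
V_DS = V_DD − I_D·R_D = 17 − 4.48×1.8 = 8.94 V.
Saturation requires V_DS ≥ V_GS − V_t = 2.02 V; 8.94 ≥ 2.02 ✓.

I_D ≈ 4.5 mA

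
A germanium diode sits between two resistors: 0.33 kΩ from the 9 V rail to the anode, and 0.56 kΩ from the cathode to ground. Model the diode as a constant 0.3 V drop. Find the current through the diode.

I ≈ 9.8 mA

The two resistors are in series with the diode, so KVL gives 9 = I·0.33 + 0.3 + I·0.56.
I = (9 − 0.3) / (0.33 + 0.56) kΩ = 8.7 / 0.89 = 9.78 mA.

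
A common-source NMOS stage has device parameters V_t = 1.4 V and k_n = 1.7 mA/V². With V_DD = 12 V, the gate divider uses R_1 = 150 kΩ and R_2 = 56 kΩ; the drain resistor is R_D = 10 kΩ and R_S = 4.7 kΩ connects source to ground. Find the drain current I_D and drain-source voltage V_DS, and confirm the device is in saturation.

I_D ≈ 0.28 mA, V_DS ≈ 8 V

V_G = V_DD·R_2/(R_1+R_2) = 12×56/206 = 3.26 V.
Assume saturation: I_D = (k_n/2)(V_GS − V_t)² with V_GS = V_G − I_D·R_S = 3.26 − 4.7·I_D.
Substituting gives 18.8·I_D² − 15.9·I_D + 2.95 = 0, with roots I_D = 0.275 or 0.571 mA.
The root I_D = 0.571 mA gives V_GS = 0.581 V ≤ V_t, so take I_D = 0.275 mA.
Then V_GS = 1.97 V and V_DS = V_DD − I_D(R_D+R_S) = 12 − 0.275×14.7 = 7.96 V.
Saturation requires V_DS ≥ V_GS − V_t = 0.569 V; 7.96 ≥ 0.569 ✓.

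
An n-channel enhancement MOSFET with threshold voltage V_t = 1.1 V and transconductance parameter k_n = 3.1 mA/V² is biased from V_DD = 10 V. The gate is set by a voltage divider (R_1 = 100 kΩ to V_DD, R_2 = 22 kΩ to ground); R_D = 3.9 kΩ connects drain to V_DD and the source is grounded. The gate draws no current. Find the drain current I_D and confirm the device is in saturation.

V_G = V_DD·R_2/(R_1+R_2) = 10×22/122 = 1.8 V. With the source grounded, V_GS = V_G = 1.8 V.
Assume saturation: I_D = (k_n/2)(V_GS − V_t)² = (3.1/2)×(1.8 − 1.1)² = 1.55×0.703² = 0.767 mA.
V_DS = V_DD − I_D·R_D = 10 − 0.767×3.9 = 7.01 V.
Saturation requires V_DS ≥ V_GS − V_t = 0.703 V; 7.01 ≥ 0.703 ✓.

I_D ≈ 0.77 mA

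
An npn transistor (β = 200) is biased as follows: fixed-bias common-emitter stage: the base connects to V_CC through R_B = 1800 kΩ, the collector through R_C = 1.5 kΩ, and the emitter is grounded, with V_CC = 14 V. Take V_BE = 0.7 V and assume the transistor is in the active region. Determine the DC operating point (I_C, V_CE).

Base loop: V_CC = I_B·R_B + V_BE, so I_B = (14 − 0.7)/1800 kΩ = 0.00739 mA.
In the active region I_C = β·I_B = 200 × 0.00739 = 1.48 mA.
Collector loop: V_CE = V_CC − I_C·R_C = 14 − 1.48×1.5 = 11.8 V.
Since V_CE = 11.8 V > V_CE(sat) ≈ 0.2 V, the transistor is in the active region as assumed.

I_C ≈ 1.5 mA, V_CE ≈ 12 V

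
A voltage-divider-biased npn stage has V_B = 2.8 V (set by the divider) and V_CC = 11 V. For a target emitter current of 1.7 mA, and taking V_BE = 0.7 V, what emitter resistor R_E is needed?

V_E = V_B − V_BE = 2.8 − 0.7 = 2.1 V.
R_E = V_E / I_E = 2.1 / 1.7 = 1.24 kΩ.

R_E ≈ 1.2 kΩ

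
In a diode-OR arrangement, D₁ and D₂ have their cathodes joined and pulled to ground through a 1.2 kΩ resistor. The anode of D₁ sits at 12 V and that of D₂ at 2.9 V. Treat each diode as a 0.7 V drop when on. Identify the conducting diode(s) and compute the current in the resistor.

Only D₁ conducts; I_R ≈ 9.4 mA

Assume both conduct. Then node N would need to be at both 12−0.7 = 11.3 V and 2.9−0.7 = 2.2 V, which is impossible.
Assume only D₁ conducts: V_N = 12 − 0.7 = 11.3 V, so I_R = 11.3/1.2 = 9.42 mA.
Check D₂: its anode-to-cathode voltage is 2.9 − 11.3 = -8.4 V < 0.7 V, so it is off. The assumption is consistent.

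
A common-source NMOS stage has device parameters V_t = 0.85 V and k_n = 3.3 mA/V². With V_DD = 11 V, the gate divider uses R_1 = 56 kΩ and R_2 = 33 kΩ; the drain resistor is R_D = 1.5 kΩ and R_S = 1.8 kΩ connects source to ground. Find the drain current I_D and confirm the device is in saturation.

V_G = V_DD·R_2/(R_1+R_2) = 11×33/89 = 4.08 V.
Assume saturation: I_D = (k_n/2)(V_GS − V_t)² with V_GS = V_G − I_D·R_S = 4.08 − 1.8·I_D.
Substituting gives 5.35·I_D² − 20.2·I_D + 17.2 = 0, with roots I_D = 1.3 or 2.47 mA.
The root I_D = 2.47 mA gives V_GS = -0.374 V ≤ V_t, so take I_D = 1.3 mA.
Then V_GS = 1.74 V and V_DS = V_DD − I_D(R_D+R_S) = 11 − 1.3×3.3 = 6.71 V.
Saturation requires V_DS ≥ V_GS − V_t = 0.888 V; 6.71 ≥ 0.888 ✓.

I_D ≈ 1.3 mA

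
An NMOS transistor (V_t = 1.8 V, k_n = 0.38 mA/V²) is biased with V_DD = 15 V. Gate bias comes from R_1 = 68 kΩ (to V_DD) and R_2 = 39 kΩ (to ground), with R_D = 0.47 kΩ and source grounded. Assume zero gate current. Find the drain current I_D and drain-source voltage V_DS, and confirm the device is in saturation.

I_D ≈ 2.6 mA, V_DS ≈ 14 V

V_G = V_DD·R_2/(R_1+R_2) = 15×39/107 = 5.47 V. With the source grounded, V_GS = V_G = 5.47 V.
Assume saturation: I_D = (k_n/2)(V_GS − V_t)² = (0.38/2)×(5.47 − 1.8)² = 0.19×3.67² = 2.56 mA.
V_DS = V_DD − I_D·R_D = 15 − 2.56×0.47 = 13.8 V.
Saturation requires V_DS ≥ V_GS − V_t = 3.67 V; 13.8 ≥ 3.67 ✓.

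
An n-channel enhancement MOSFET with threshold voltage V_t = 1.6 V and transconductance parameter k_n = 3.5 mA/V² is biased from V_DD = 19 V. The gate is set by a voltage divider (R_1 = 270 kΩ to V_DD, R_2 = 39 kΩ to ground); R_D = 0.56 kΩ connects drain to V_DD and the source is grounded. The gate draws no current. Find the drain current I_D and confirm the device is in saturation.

V_G = V_DD·R_2/(R_1+R_2) = 19×39/309 = 2.4 V. With the source grounded, V_GS = V_G = 2.4 V.
Assume saturation: I_D = (k_n/2)(V_GS − V_t)² = (3.5/2)×(2.4 − 1.6)² = 1.75×0.798² = 1.11 mA.
V_DS = V_DD − I_D·R_D = 19 − 1.11×0.56 = 18.4 V.
Saturation requires V_DS ≥ V_GS − V_t = 0.798 V; 18.4 ≥ 0.798 ✓.

I_D ≈ 1.1 mA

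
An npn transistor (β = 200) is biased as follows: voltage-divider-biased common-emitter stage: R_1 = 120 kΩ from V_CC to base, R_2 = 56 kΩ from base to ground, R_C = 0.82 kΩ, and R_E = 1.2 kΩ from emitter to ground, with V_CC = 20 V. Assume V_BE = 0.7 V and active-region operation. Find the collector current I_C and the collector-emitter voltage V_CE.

Thevenize the base divider: V_Th = V_CC·R_2/(R_1+R_2) = 20×56/176 = 6.36 V, R_Th = R_1‖R_2 = 38.2 kΩ.
Base-emitter loop: V_Th = I_B·R_Th + V_BE + (β+1)I_B·R_E, so I_B = (6.36 − 0.7) / (38.2 + 201×1.2) = 0.0203 mA.
I_C = β·I_B = 200×0.0203 = 4.05 mA, and I_E = (β+1)I_B = 4.07 mA.
V_CE = V_CC − I_C·R_C − I_E·R_E = 20 − 4.05×0.82 − 4.07×1.2 = 11.8 V.
V_CE = 11.8 V > 0.2 V confirms active-region operation.

I_C ≈ 4.1 mA, V_CE ≈ 12 V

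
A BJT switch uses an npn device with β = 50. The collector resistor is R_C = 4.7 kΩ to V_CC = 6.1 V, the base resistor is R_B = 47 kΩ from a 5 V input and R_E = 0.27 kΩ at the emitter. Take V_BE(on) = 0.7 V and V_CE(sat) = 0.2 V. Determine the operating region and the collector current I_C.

saturation; I_C ≈ 1.2 mA

Assume active: I_B = (5 − 0.7)/(47 + 51×0.27) = 0.0708 mA, I_C = β·I_B = 3.54 mA.
Then V_CE = 6.1 − 3.54×4.7 − 3.61×0.27 = -11.5 V < 0.2 V — the active assumption fails.
Re-solve with V_CE = 0.2 V. KCL at the emitter: V_E/R_E = (V_BB−0.7−V_E)/R_B + (V_CC−0.2−V_E)/R_C, giving V_E = 0.342 V.
I_C = (V_CC − 0.2 − V_E)/R_C = (5.9 − 0.342)/4.7 = 1.18 mA.
Check: I_B = (4.3 − 0.342)/47 = 0.0842 mA, and β·I_B = 4.21 mA > I_C, confirming saturation.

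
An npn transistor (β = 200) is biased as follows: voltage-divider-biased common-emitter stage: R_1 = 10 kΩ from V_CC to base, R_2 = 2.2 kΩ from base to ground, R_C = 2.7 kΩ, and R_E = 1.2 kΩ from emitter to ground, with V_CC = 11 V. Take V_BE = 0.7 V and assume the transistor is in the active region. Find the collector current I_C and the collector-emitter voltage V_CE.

I_C ≈ 1.1 mA, V_CE ≈ 6.9 V

Thevenize the base divider: V_Th = V_CC·R_2/(R_1+R_2) = 11×2.2/12.2 = 1.98 V, R_Th = R_1‖R_2 = 1.8 kΩ.
Base-emitter loop: V_Th = I_B·R_Th + V_BE + (β+1)I_B·R_E, so I_B = (1.98 − 0.7) / (1.8 + 201×1.2) = 0.00528 mA.
I_C = β·I_B = 200×0.00528 = 1.06 mA, and I_E = (β+1)I_B = 1.06 mA.
V_CE = V_CC − I_C·R_C − I_E·R_E = 11 − 1.06×2.7 − 1.06×1.2 = 6.87 V.
V_CE = 6.87 V > 0.2 V confirms active-region operation.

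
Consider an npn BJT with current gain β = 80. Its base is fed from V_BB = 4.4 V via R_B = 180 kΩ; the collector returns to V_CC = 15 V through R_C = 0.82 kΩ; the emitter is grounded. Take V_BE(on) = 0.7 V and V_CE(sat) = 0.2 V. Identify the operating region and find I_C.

Assume active. Base-emitter loop: I_B = (V_BB − V_BE)/R_B = (4.4 − 0.7)/180 = 0.0206 mA.
I_C = β·I_B = 80×0.0206 = 1.64 mA.
V_CE = V_CC − I_C·R_C = 15 − 1.64×0.82 = 13.7 V > V_CE(sat), so the active-region assumption holds.

active; I_C ≈ 1.6 mA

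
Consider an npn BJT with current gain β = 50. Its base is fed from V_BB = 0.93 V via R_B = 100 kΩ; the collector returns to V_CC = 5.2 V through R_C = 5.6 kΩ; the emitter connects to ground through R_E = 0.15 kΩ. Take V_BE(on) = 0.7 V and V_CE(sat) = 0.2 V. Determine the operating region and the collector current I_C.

Assume active. Base-emitter loop: I_B = (V_BB − V_BE)/(R_B + (β+1)R_E) = (0.93 − 0.7)/(100 + 51×0.15) = 0.00214 mA.
I_C = β·I_B = 50×0.00214 = 0.107 mA.
V_CE = V_CC − I_C·R_C − I_E·R_E = 5.2 − 0.107×5.6 − 0.109×0.15 = 4.59 V > V_CE(sat), so the active-region assumption holds.

active; I_C ≈ 0.11 mA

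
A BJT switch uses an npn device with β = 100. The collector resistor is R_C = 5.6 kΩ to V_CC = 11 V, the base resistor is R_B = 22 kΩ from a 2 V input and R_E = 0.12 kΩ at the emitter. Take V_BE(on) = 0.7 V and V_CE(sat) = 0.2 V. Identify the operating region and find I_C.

saturation; I_C ≈ 1.9 mA

Assume active: I_B = (2 − 0.7)/(22 + 101×0.12) = 0.0381 mA, I_C = β·I_B = 3.81 mA.
Then V_CE = 11 − 3.81×5.6 − 3.85×0.12 = -10.8 V < 0.2 V — the active assumption fails.
Re-solve with V_CE = 0.2 V. KCL at the emitter: V_E/R_E = (V_BB−0.7−V_E)/R_B + (V_CC−0.2−V_E)/R_C, giving V_E = 0.232 V.
I_C = (V_CC − 0.2 − V_E)/R_C = (10.8 − 0.232)/5.6 = 1.89 mA.
Check: I_B = (1.3 − 0.232)/22 = 0.0485 mA, and β·I_B = 4.85 mA > I_C, confirming saturation.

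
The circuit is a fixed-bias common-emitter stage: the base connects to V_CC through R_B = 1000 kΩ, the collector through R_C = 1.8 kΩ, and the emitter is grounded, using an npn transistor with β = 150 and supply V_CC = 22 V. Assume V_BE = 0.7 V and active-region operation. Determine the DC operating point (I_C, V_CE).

I_C ≈ 3.2 mA, V_CE ≈ 16 V

Base loop: V_CC = I_B·R_B + V_BE, so I_B = (22 − 0.7)/1000 kΩ = 0.0213 mA.
In the active region I_C = β·I_B = 150 × 0.0213 = 3.19 mA.
Collector loop: V_CE = V_CC − I_C·R_C = 22 − 3.19×1.8 = 16.2 V.
Since V_CE = 16.2 V > V_CE(sat) ≈ 0.2 V, the transistor is in the active region as assumed.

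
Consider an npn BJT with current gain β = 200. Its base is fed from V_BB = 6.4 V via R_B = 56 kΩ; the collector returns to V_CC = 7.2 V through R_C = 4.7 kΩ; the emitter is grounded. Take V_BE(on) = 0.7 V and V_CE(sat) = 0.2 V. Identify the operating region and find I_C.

Assume active: I_B = (6.4 − 0.7)/56 = 0.102 mA, giving I_C = β·I_B = 20.4 mA.
But then V_CE = 7.2 − 20.4×4.7 = -88.5 V < V_CE(sat) = 0.2 V — impossible in the active region.
So the transistor is saturated. With V_CE = 0.2 V, I_C = (V_CC − 0.2)/R_C = 7/4.7 = 1.49 mA.
Check: β·I_B = 20.4 mA > I_C = 1.49 mA, confirming saturation.

saturation; I_C ≈ 1.5 mA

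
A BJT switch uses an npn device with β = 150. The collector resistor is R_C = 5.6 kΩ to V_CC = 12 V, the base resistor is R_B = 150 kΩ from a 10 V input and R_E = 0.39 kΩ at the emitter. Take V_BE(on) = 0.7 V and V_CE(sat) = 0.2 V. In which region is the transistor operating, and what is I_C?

Assume active: I_B = (10 − 0.7)/(150 + 151×0.39) = 0.0445 mA, I_C = β·I_B = 6.68 mA.
Then V_CE = 12 − 6.68×5.6 − 6.72×0.39 = -28 V < 0.2 V — the active assumption fails.
Re-solve with V_CE = 0.2 V. KCL at the emitter: V_E/R_E = (V_BB−0.7−V_E)/R_B + (V_CC−0.2−V_E)/R_C, giving V_E = 0.789 V.
I_C = (V_CC − 0.2 − V_E)/R_C = (11.8 − 0.789)/5.6 = 1.97 mA.
Check: I_B = (9.3 − 0.789)/150 = 0.0567 mA, and β·I_B = 8.51 mA > I_C, confirming saturation.

saturation; I_C ≈ 2 mA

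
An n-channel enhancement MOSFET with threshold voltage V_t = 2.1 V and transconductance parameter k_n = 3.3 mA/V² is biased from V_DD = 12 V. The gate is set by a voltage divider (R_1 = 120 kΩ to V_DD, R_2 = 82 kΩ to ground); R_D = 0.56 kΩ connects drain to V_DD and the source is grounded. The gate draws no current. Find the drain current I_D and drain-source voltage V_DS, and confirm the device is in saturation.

V_G = V_DD·R_2/(R_1+R_2) = 12×82/202 = 4.87 V. With the source grounded, V_GS = V_G = 4.87 V.
Assume saturation: I_D = (k_n/2)(V_GS − V_t)² = (3.3/2)×(4.87 − 2.1)² = 1.65×2.77² = 12.7 mA.
V_DS = V_DD − I_D·R_D = 12 − 12.7×0.56 = 4.9 V.
Saturation requires V_DS ≥ V_GS − V_t = 2.77 V; 4.9 ≥ 2.77 ✓.

I_D ≈ 13 mA, V_DS ≈ 4.9 V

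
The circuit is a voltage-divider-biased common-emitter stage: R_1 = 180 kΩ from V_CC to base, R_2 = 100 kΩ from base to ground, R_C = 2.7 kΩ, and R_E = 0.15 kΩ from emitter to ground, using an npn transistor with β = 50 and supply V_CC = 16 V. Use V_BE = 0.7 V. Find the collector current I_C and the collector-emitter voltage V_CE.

I_C ≈ 3.5 mA, V_CE ≈ 6.1 V

Thevenize the base divider: V_Th = V_CC·R_2/(R_1+R_2) = 16×100/280 = 5.71 V, R_Th = R_1‖R_2 = 64.3 kΩ.
Base-emitter loop: V_Th = I_B·R_Th + V_BE + (β+1)I_B·R_E, so I_B = (5.71 − 0.7) / (64.3 + 51×0.15) = 0.0697 mA.
I_C = β·I_B = 50×0.0697 = 3.49 mA, and I_E = (β+1)I_B = 3.55 mA.
V_CE = V_CC − I_C·R_C − I_E·R_E = 16 − 3.49×2.7 − 3.55×0.15 = 6.06 V.
V_CE = 6.06 V > 0.2 V confirms active-region operation.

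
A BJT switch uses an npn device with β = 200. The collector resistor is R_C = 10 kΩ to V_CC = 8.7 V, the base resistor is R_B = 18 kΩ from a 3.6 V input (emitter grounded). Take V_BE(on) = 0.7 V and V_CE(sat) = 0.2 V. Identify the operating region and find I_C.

Assume active: I_B = (3.6 − 0.7)/18 = 0.161 mA, giving I_C = β·I_B = 32.2 mA.
But then V_CE = 8.7 − 32.2×10 = -314 V < V_CE(sat) = 0.2 V — impossible in the active region.
So the transistor is saturated. With V_CE = 0.2 V, I_C = (V_CC − 0.2)/R_C = 8.5/10 = 0.85 mA.
Check: β·I_B = 32.2 mA > I_C = 0.85 mA, confirming saturation.

saturation; I_C ≈ 0.85 mA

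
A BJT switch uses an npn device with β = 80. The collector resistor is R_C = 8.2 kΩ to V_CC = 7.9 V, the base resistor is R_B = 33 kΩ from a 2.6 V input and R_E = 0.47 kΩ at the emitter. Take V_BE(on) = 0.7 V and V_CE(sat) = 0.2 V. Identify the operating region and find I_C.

Assume active: I_B = (2.6 − 0.7)/(33 + 81×0.47) = 0.0267 mA, I_C = β·I_B = 2.14 mA.
Then V_CE = 7.9 − 2.14×8.2 − 2.17×0.47 = -10.7 V < 0.2 V — the active assumption fails.
Re-solve with V_CE = 0.2 V. KCL at the emitter: V_E/R_E = (V_BB−0.7−V_E)/R_B + (V_CC−0.2−V_E)/R_C, giving V_E = 0.437 V.
I_C = (V_CC − 0.2 − V_E)/R_C = (7.7 − 0.437)/8.2 = 0.886 mA.
Check: I_B = (1.9 − 0.437)/33 = 0.0443 mA, and β·I_B = 3.55 mA > I_C, confirming saturation.

saturation; I_C ≈ 0.89 mA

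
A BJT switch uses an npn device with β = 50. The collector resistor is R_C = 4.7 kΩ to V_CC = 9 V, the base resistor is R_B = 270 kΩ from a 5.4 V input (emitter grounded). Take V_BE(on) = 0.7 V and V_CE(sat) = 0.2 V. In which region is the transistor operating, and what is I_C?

active; I_C ≈ 0.87 mA

Assume active. Base-emitter loop: I_B = (V_BB − V_BE)/R_B = (5.4 − 0.7)/270 = 0.0174 mA.
I_C = β·I_B = 50×0.0174 = 0.87 mA.
V_CE = V_CC − I_C·R_C = 9 − 0.87×4.7 = 4.91 V > V_CE(sat), so the active-region assumption holds.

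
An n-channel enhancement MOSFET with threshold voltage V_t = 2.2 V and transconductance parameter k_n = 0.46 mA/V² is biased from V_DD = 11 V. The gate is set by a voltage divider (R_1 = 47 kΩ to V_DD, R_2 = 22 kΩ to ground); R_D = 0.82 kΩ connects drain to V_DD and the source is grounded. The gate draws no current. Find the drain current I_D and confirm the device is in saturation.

I_D ≈ 0.39 mA

V_G = V_DD·R_2/(R_1+R_2) = 11×22/69 = 3.51 V. With the source grounded, V_GS = V_G = 3.51 V.
Assume saturation: I_D = (k_n/2)(V_GS − V_t)² = (0.46/2)×(3.51 − 2.2)² = 0.23×1.31² = 0.393 mA.
V_DS = V_DD − I_D·R_D = 11 − 0.393×0.82 = 10.7 V.
Saturation requires V_DS ≥ V_GS − V_t = 1.31 V; 10.7 ≥ 1.31 ✓.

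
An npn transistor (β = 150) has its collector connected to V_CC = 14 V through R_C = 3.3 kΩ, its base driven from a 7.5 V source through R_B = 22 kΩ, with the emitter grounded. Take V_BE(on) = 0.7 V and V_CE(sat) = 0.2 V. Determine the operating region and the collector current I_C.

Assume active: I_B = (7.5 − 0.7)/22 = 0.309 mA, giving I_C = β·I_B = 46.4 mA.
But then V_CE = 14 − 46.4×3.3 = -139 V < V_CE(sat) = 0.2 V — impossible in the active region.
So the transistor is saturated. With V_CE = 0.2 V, I_C = (V_CC − 0.2)/R_C = 13.8/3.3 = 4.18 mA.
Check: β·I_B = 46.4 mA > I_C = 4.18 mA, confirming saturation.

saturation; I_C ≈ 4.2 mA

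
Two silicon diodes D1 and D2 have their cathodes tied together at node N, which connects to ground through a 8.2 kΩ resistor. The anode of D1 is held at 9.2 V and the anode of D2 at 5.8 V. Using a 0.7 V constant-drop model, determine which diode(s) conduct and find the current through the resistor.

Assume both conduct. Then node N would need to be at both 9.2−0.7 = 8.5 V and 5.8−0.7 = 5.1 V, which is impossible.
Assume only D1 conducts: V_N = 9.2 − 0.7 = 8.5 V, so I_R = 8.5/8.2 = 1.04 mA.
Check D2: its anode-to-cathode voltage is 5.8 − 8.5 = -2.7 V < 0.7 V, so it is off. The assumption is consistent.

Only D1 conducts; I_R ≈ 1 mA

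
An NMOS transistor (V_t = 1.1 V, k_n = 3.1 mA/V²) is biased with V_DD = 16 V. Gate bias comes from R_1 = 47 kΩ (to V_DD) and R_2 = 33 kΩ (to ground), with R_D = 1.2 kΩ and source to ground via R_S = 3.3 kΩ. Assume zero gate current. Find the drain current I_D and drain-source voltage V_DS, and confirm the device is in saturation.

V_G = V_DD·R_2/(R_1+R_2) = 16×33/80 = 6.6 V.
Assume saturation: I_D = (k_n/2)(V_GS − V_t)² with V_GS = V_G − I_D·R_S = 6.6 − 3.3·I_D.
Substituting gives 16.9·I_D² − 57.3·I_D + 46.9 = 0, with roots I_D = 1.38 or 2.01 mA.
The root I_D = 2.01 mA gives V_GS = -0.0393 V ≤ V_t, so take I_D = 1.38 mA.
Then V_GS = 2.04 V and V_DS = V_DD − I_D(R_D+R_S) = 16 − 1.38×4.5 = 9.79 V.
Saturation requires V_DS ≥ V_GS − V_t = 0.944 V; 9.79 ≥ 0.944 ✓.

I_D ≈ 1.4 mA, V_DS ≈ 9.8 V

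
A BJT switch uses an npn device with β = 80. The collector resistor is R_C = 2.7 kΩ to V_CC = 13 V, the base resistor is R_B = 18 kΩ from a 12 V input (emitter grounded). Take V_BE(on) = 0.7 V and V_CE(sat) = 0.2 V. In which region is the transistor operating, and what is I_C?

saturation; I_C ≈ 4.7 mA

Assume active: I_B = (12 − 0.7)/18 = 0.628 mA, giving I_C = β·I_B = 50.2 mA.
But then V_CE = 13 − 50.2×2.7 = -123 V < V_CE(sat) = 0.2 V — impossible in the active region.
So the transistor is saturated. With V_CE = 0.2 V, I_C = (V_CC − 0.2)/R_C = 12.8/2.7 = 4.74 mA.
Check: β·I_B = 50.2 mA > I_C = 4.74 mA, confirming saturation.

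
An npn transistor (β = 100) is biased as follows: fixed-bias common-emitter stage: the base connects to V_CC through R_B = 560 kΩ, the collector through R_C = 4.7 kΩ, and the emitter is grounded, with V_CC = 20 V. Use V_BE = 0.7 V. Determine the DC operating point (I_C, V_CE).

Base loop: V_CC = I_B·R_B + V_BE, so I_B = (20 − 0.7)/560 kΩ = 0.0345 mA.
In the active region I_C = β·I_B = 100 × 0.0345 = 3.45 mA.
Collector loop: V_CE = V_CC − I_C·R_C = 20 − 3.45×4.7 = 3.8 V.
Since V_CE = 3.8 V > V_CE(sat) ≈ 0.2 V, the transistor is in the active region as assumed.

I_C ≈ 3.4 mA, V_CE ≈ 3.8 V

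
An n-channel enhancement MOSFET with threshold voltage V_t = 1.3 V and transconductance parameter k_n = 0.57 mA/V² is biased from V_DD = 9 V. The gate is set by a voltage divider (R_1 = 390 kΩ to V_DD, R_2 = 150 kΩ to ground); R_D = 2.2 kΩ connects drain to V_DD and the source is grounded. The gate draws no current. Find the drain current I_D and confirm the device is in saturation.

I_D ≈ 0.41 mA

V_G = V_DD·R_2/(R_1+R_2) = 9×150/540 = 2.5 V. With the source grounded, V_GS = V_G = 2.5 V.
Assume saturation: I_D = (k_n/2)(V_GS − V_t)² = (0.57/2)×(2.5 − 1.3)² = 0.285×1.2² = 0.41 mA.
V_DS = V_DD − I_D·R_D = 9 − 0.41×2.2 = 8.1 V.
Saturation requires V_DS ≥ V_GS − V_t = 1.2 V; 8.1 ≥ 1.2 ✓.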